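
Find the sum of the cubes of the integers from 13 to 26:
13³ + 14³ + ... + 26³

Use ∑_{k=1}^{n} k³ = [n(n+1)/2]², then subtract the first 12 terms.
∑_{k=1}^{26} k³ = [26×27/2]² = 351² = 123201
∑_{k=1}^{12} k³ = [12×13/2]² = 78² = 6084
∑_{k=13}^{26} k³ = 123201 - 6084 = 117117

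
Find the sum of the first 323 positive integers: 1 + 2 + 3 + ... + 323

Formula: ∑k = n(n+1)/2
= 323×324/2
= 104652/2
= 52326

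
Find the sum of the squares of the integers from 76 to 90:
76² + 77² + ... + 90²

Use ∑_{k=1}^{n} k² = n(n+1)(2n+1)/6, then subtract the first 75 terms.
∑_{k=1}^{90} k² = 90×91×181/6 = 247065
∑_{k=1}^{75} k² = 75×76×151/6 = 143450
∑_{k=76}^{90} k² = 247065 - 143450 = 103615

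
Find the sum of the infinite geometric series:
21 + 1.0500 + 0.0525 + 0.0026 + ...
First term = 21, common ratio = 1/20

For |r| < 1, S = a / (1 - r)
S = 21 / (1 - (1/20))
S = 21 / (19/20)
S = 420/19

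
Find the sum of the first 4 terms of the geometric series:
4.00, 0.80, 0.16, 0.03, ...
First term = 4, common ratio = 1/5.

Sₙ = a(1 - rⁿ) / (1 - r)
S_4 = 4(1 - (1/5)^4) / (1 - (1/5))
S_4 = 4(1 - (1/625)) / (4/5)
S_4 = 624/125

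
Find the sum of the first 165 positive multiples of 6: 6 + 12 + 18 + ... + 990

Factor out 6: = 6(1 + 2 + ... + 165) = 6 × n(n+1)/2
= 6 × 165×166/2
= 6 × 13695
= 82170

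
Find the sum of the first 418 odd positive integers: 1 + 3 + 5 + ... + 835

Sum of first n odd numbers = n²
= 418²
= 174724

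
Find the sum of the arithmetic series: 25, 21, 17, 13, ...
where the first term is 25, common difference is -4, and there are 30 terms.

Sₙ = n/2 × (first + last)
Last term = a + (n-1)d = 25 + (30-1)×(-4) = -91
S_30 = 30/2 × (25 + (-91))
S_30 = 30/2 × (-66) = -990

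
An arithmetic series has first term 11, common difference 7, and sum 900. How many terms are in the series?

Using S = n/2 × [2a + (n-1)d]
900 = n/2 × [2(11) + (n-1)(7)]
900 = n/2 × [22 + 7n - 7]
1800 = n × [15 + 7n]
7n² + (15)n - 1800 = 0
Discriminant: Δ = (15)² - 4(7)(-1800) = 225 + 50400 = 50625
√Δ = 225
n = [-(15) + √Δ] / (2·7) = (-15 + 225) / 14 = 210 / 14 = 15
(The negative root is discarded since n must be a positive integer.)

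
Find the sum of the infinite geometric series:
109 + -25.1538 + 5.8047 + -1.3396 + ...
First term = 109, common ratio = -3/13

For |r| < 1, S = a / (1 - r)
S = 109 / (1 - (-3/13))
S = 109 / (16/13)
S = 1417/16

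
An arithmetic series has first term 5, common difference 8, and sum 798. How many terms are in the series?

Using S = n/2 × [2a + (n-1)d]
798 = n/2 × [2(5) + (n-1)(8)]
798 = n/2 × [10 + 8n - 8]
1596 = n × [2 + 8n]
8n² + (2)n - 1596 = 0
Discriminant: Δ = (2)² - 4(8)(-1596) = 4 + 51072 = 51076
√Δ = 226
n = [-(2) + √Δ] / (2·8) = (-2 + 226) / 16 = 224 / 16 = 14
(The negative root is discarded since n must be a positive integer.)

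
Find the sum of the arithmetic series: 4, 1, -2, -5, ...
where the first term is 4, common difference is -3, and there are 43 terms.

Sₙ = n/2 × (first + last)
Last term = a + (n-1)d = 4 + (43-1)×(-3) = -122
S_43 = 43/2 × (4 + (-122))
S_43 = 43/2 × (-118) = -2537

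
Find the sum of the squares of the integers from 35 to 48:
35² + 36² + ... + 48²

Use ∑_{k=1}^{n} k² = n(n+1)(2n+1)/6, then subtract the first 34 terms.
∑_{k=1}^{48} k² = 48×49×97/6 = 38024
∑_{k=1}^{34} k² = 34×35×69/6 = 13685
∑_{k=35}^{48} k² = 38024 - 13685 = 24339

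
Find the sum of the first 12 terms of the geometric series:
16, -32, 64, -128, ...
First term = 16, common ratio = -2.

Sₙ = a(1 - rⁿ) / (1 - r)
S_12 = 16(1 - (-2)^12) / (1 - (-2))
S_12 = 16(1 - 4096) / (3)
S_12 = -21840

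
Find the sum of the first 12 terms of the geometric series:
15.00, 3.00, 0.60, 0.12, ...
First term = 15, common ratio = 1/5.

Sₙ = a(1 - rⁿ) / (1 - r)
S_12 = 15(1 - (1/5)^12) / (1 - (1/5))
S_12 = 15(1 - (1/244140625)) / (4/5)
S_12 = 183105468/9765625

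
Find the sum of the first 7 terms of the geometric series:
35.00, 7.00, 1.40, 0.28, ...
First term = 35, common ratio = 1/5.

Sₙ = a(1 - rⁿ) / (1 - r)
S_7 = 35(1 - (1/5)^7) / (1 - (1/5))
S_7 = 35(1 - (1/78125)) / (4/5)
S_7 = 136717/3125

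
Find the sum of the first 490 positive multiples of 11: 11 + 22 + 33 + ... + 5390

Factor out 11: = 11(1 + 2 + ... + 490) = 11 × n(n+1)/2
= 11 × 490×491/2
= 11 × 120295
= 1323245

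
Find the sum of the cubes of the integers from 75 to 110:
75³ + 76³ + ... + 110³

Use ∑_{k=1}^{n} k³ = [n(n+1)/2]², then subtract the first 74 terms.
∑_{k=1}^{110} k³ = [110×111/2]² = 6105² = 37271025
∑_{k=1}^{74} k³ = [74×75/2]² = 2775² = 7700625
∑_{k=75}^{110} k³ = 37271025 - 7700625 = 29570400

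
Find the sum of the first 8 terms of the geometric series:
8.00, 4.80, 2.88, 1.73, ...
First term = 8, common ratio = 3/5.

Sₙ = a(1 - rⁿ) / (1 - r)
S_8 = 8(1 - (3/5)^8) / (1 - (3/5))
S_8 = 8(1 - (6561/390625)) / (2/5)
S_8 = 1536256/78125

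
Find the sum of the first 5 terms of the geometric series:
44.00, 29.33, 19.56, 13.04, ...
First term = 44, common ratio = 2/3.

Sₙ = a(1 - rⁿ) / (1 - r)
S_5 = 44(1 - (2/3)^5) / (1 - (2/3))
S_5 = 44(1 - (32/243)) / (1/3)
S_5 = 9284/81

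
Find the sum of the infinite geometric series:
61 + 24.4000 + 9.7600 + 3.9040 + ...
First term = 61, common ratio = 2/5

For |r| < 1, S = a / (1 - r)
S = 61 / (1 - (2/5))
S = 61 / (3/5)
S = 305/3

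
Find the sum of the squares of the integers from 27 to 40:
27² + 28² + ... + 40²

Use ∑_{k=1}^{n} k² = n(n+1)(2n+1)/6, then subtract the first 26 terms.
∑_{k=1}^{40} k² = 40×41×81/6 = 22140
∑_{k=1}^{26} k² = 26×27×53/6 = 6201
∑_{k=27}^{40} k² = 22140 - 6201 = 15939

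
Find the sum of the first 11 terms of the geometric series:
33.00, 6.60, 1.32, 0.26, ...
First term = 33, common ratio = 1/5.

Sₙ = a(1 - rⁿ) / (1 - r)
S_11 = 33(1 - (1/5)^11) / (1 - (1/5))
S_11 = 33(1 - (1/48828125)) / (4/5)
S_11 = 402832023/9765625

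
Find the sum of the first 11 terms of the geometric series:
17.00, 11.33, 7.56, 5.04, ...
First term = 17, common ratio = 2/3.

Sₙ = a(1 - rⁿ) / (1 - r)
S_11 = 17(1 - (2/3)^11) / (1 - (2/3))
S_11 = 17(1 - (2048/177147)) / (1/3)
S_11 = 2976683/59049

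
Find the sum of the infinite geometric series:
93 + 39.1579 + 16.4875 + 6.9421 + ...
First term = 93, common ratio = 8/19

For |r| < 1, S = a / (1 - r)
S = 93 / (1 - (8/19))
S = 93 / (11/19)
S = 1767/11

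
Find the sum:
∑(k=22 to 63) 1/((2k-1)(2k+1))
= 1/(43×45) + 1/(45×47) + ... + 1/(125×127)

Partial fractions: 1/((2k-1)(2k+1)) = (1/2)[1/(2k-1) - 1/(2k+1)]
The series telescopes:
= (1/2)[1/43 - 1/127]
= 42/5461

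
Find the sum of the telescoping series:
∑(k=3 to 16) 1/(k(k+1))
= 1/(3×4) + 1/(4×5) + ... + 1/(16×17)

Partial fractions: 1/(k(k+1)) = 1/k - 1/(k+1)
The series telescopes:
= (1/3 - 1/4) + (1/4 - 1/5) + ... + (1/16 - 1/17)
= 1/3 - 1/17
= 14/51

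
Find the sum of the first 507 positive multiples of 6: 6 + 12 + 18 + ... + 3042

Factor out 6: = 6(1 + 2 + ... + 507) = 6 × n(n+1)/2
= 6 × 507×508/2
= 6 × 128778
= 772668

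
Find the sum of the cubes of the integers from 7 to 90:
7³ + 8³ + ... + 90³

Use ∑_{k=1}^{n} k³ = [n(n+1)/2]², then subtract the first 6 terms.
∑_{k=1}^{90} k³ = [90×91/2]² = 4095² = 16769025
∑_{k=1}^{6} k³ = [6×7/2]² = 21² = 441
∑_{k=7}^{90} k³ = 16769025 - 441 = 16768584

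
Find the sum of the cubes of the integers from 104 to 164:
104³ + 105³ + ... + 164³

Use ∑_{k=1}^{n} k³ = [n(n+1)/2]², then subtract the first 103 terms.
∑_{k=1}^{164} k³ = [164×165/2]² = 13530² = 183060900
∑_{k=1}^{103} k³ = [103×104/2]² = 5356² = 28686736
∑_{k=104}^{164} k³ = 183060900 - 28686736 = 154374164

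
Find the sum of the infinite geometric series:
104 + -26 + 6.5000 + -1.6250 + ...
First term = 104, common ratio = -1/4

For |r| < 1, S = a / (1 - r)
S = 104 / (1 - (-1/4))
S = 104 / (5/4)
S = 416/5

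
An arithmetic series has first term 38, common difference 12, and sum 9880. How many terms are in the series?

Using S = n/2 × [2a + (n-1)d]
9880 = n/2 × [2(38) + (n-1)(12)]
9880 = n/2 × [76 + 12n - 12]
19760 = n × [64 + 12n]
12n² + (64)n - 19760 = 0
Discriminant: Δ = (64)² - 4(12)(-19760) = 4096 + 948480 = 952576
√Δ = 976
n = [-(64) + √Δ] / (2·12) = (-64 + 976) / 24 = 912 / 24 = 38
(The negative root is discarded since n must be a positive integer.)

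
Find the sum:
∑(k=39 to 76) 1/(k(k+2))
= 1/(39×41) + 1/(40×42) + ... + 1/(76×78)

Partial fractions: 1/(k(k+2)) = (1/2)[1/k - 1/(k+2)]
Telescoping leaves the first two and last two terms:
= (1/2)[1/39 + 1/40 - 1/77 - 1/78]
= 2983/240240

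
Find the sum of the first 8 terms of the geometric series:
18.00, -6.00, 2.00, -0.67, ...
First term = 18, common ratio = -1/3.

Sₙ = a(1 - rⁿ) / (1 - r)
S_8 = 18(1 - (-1/3)^8) / (1 - (-1/3))
S_8 = 18(1 - (1/6561)) / (4/3)
S_8 = 3280/243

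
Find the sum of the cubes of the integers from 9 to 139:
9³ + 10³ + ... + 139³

Use ∑_{k=1}^{n} k³ = [n(n+1)/2]², then subtract the first 8 terms.
∑_{k=1}^{139} k³ = [139×140/2]² = 9730² = 94672900
∑_{k=1}^{8} k³ = [8×9/2]² = 36² = 1296
∑_{k=9}^{139} k³ = 94672900 - 1296 = 94671604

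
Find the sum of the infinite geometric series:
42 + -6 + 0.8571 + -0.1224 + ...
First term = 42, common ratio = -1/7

For |r| < 1, S = a / (1 - r)
S = 42 / (1 - (-1/7))
S = 42 / (8/7)
S = 147/4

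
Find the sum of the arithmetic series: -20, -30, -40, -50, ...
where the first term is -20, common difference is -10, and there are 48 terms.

Sₙ = n/2 × (first + last)
Last term = a + (n-1)d = -20 + (48-1)×(-10) = -490
S_48 = 48/2 × (-20 + (-490))
S_48 = 48/2 × (-510) = -12240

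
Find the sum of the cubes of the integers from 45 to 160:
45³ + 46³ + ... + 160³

Use ∑_{k=1}^{n} k³ = [n(n+1)/2]², then subtract the first 44 terms.
∑_{k=1}^{160} k³ = [160×161/2]² = 12880² = 165894400
∑_{k=1}^{44} k³ = [44×45/2]² = 990² = 980100
∑_{k=45}^{160} k³ = 165894400 - 980100 = 164914300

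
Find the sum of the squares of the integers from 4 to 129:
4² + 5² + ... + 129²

Use ∑_{k=1}^{n} k² = n(n+1)(2n+1)/6, then subtract the first 3 terms.
∑_{k=1}^{129} k² = 129×130×259/6 = 723905
∑_{k=1}^{3} k² = 3×4×7/6 = 14
∑_{k=4}^{129} k² = 723905 - 14 = 723891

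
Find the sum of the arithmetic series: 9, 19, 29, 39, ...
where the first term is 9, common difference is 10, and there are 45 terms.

Sₙ = n/2 × (first + last)
Last term = a + (n-1)d = 9 + (45-1)×10 = 449
S_45 = 45/2 × (9 + 449)
S_45 = 45/2 × 458 = 10305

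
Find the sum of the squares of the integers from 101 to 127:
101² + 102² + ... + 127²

Use ∑_{k=1}^{n} k² = n(n+1)(2n+1)/6, then subtract the first 100 terms.
∑_{k=1}^{127} k² = 127×128×255/6 = 690880
∑_{k=1}^{100} k² = 100×101×201/6 = 338350
∑_{k=101}^{127} k² = 690880 - 338350 = 352530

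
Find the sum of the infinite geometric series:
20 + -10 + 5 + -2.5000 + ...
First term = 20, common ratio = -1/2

For |r| < 1, S = a / (1 - r)
S = 20 / (1 - (-1/2))
S = 20 / (3/2)
S = 40/3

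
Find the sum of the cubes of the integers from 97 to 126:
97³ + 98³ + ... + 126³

Use ∑_{k=1}^{n} k³ = [n(n+1)/2]², then subtract the first 96 terms.
∑_{k=1}^{126} k³ = [126×127/2]² = 8001² = 64016001
∑_{k=1}^{96} k³ = [96×97/2]² = 4656² = 21678336
∑_{k=97}^{126} k³ = 64016001 - 21678336 = 42337665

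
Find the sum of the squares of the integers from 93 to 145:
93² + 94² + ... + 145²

Use ∑_{k=1}^{n} k² = n(n+1)(2n+1)/6, then subtract the first 92 terms.
∑_{k=1}^{145} k² = 145×146×291/6 = 1026745
∑_{k=1}^{92} k² = 92×93×185/6 = 263810
∑_{k=93}^{145} k² = 1026745 - 263810 = 762935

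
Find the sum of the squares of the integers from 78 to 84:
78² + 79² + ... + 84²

Use ∑_{k=1}^{n} k² = n(n+1)(2n+1)/6, then subtract the first 77 terms.
∑_{k=1}^{84} k² = 84×85×169/6 = 201110
∑_{k=1}^{77} k² = 77×78×155/6 = 155155
∑_{k=78}^{84} k² = 201110 - 155155 = 45955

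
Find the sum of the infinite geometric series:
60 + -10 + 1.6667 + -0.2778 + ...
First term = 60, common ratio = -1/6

For |r| < 1, S = a / (1 - r)
S = 60 / (1 - (-1/6))
S = 60 / (7/6)
S = 360/7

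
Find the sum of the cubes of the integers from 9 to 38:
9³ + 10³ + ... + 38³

Use ∑_{k=1}^{n} k³ = [n(n+1)/2]², then subtract the first 8 terms.
∑_{k=1}^{38} k³ = [38×39/2]² = 741² = 549081
∑_{k=1}^{8} k³ = [8×9/2]² = 36² = 1296
∑_{k=9}^{38} k³ = 549081 - 1296 = 547785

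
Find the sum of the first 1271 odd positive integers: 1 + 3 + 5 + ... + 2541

Sum of first n odd numbers = n²
= 1271²
= 1615441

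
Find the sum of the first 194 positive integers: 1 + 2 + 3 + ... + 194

Formula: ∑k = n(n+1)/2
= 194×195/2
= 37830/2
= 18915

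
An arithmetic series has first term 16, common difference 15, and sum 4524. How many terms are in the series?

Using S = n/2 × [2a + (n-1)d]
4524 = n/2 × [2(16) + (n-1)(15)]
4524 = n/2 × [32 + 15n - 15]
9048 = n × [17 + 15n]
15n² + (17)n - 9048 = 0
Discriminant: Δ = (17)² - 4(15)(-9048) = 289 + 542880 = 543169
√Δ = 737
n = [-(17) + √Δ] / (2·15) = (-17 + 737) / 30 = 720 / 30 = 24
(The negative root is discarded since n must be a positive integer.)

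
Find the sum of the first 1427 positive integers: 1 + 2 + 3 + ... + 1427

Formula: ∑k = n(n+1)/2
= 1427×1428/2
= 2037756/2
= 1018878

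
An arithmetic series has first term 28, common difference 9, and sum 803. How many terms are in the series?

Using S = n/2 × [2a + (n-1)d]
803 = n/2 × [2(28) + (n-1)(9)]
803 = n/2 × [56 + 9n - 9]
1606 = n × [47 + 9n]
9n² + (47)n - 1606 = 0
Discriminant: Δ = (47)² - 4(9)(-1606) = 2209 + 57816 = 60025
√Δ = 245
n = [-(47) + √Δ] / (2·9) = (-47 + 245) / 18 = 198 / 18 = 11
(The negative root is discarded since n must be a positive integer.)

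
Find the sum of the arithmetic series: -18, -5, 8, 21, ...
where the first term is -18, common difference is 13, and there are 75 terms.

Sₙ = n/2 × (first + last)
Last term = a + (n-1)d = -18 + (75-1)×13 = 944
S_75 = 75/2 × (-18 + 944)
S_75 = 75/2 × 926 = 34725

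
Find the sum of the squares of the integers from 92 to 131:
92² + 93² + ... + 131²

Use ∑_{k=1}^{n} k² = n(n+1)(2n+1)/6, then subtract the first 91 terms.
∑_{k=1}^{131} k² = 131×132×263/6 = 757966
∑_{k=1}^{91} k² = 91×92×183/6 = 255346
∑_{k=92}^{131} k² = 757966 - 255346 = 502620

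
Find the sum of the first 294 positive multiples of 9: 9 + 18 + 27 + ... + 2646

Factor out 9: = 9(1 + 2 + ... + 294) = 9 × n(n+1)/2
= 9 × 294×295/2
= 9 × 43365
= 390285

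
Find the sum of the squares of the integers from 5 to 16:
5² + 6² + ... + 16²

Use ∑_{k=1}^{n} k² = n(n+1)(2n+1)/6, then subtract the first 4 terms.
∑_{k=1}^{16} k² = 16×17×33/6 = 1496
∑_{k=1}^{4} k² = 4×5×9/6 = 30
∑_{k=5}^{16} k² = 1496 - 30 = 1466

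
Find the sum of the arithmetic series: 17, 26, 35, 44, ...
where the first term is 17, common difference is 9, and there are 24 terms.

Sₙ = n/2 × (first + last)
Last term = a + (n-1)d = 17 + (24-1)×9 = 224
S_24 = 24/2 × (17 + 224)
S_24 = 24/2 × 241 = 2892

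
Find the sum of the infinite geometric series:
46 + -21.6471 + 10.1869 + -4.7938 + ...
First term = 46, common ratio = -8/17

For |r| < 1, S = a / (1 - r)
S = 46 / (1 - (-8/17))
S = 46 / (25/17)
S = 782/25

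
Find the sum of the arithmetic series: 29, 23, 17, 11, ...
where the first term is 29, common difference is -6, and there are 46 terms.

Sₙ = n/2 × (first + last)
Last term = a + (n-1)d = 29 + (46-1)×(-6) = -241
S_46 = 46/2 × (29 + (-241))
S_46 = 46/2 × (-212) = -4876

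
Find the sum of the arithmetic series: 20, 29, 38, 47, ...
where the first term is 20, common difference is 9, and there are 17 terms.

Sₙ = n/2 × (first + last)
Last term = a + (n-1)d = 20 + (17-1)×9 = 164
S_17 = 17/2 × (20 + 164)
S_17 = 17/2 × 184 = 1564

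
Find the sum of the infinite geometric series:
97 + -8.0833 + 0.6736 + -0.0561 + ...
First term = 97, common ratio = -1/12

For |r| < 1, S = a / (1 - r)
S = 97 / (1 - (-1/12))
S = 97 / (13/12)
S = 1164/13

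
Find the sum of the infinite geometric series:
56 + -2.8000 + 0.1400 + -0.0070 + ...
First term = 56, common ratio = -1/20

For |r| < 1, S = a / (1 - r)
S = 56 / (1 - (-1/20))
S = 56 / (21/20)
S = 160/3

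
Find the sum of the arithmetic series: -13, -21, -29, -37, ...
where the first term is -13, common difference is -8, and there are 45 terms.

Sₙ = n/2 × (first + last)
Last term = a + (n-1)d = -13 + (45-1)×(-8) = -365
S_45 = 45/2 × (-13 + (-365))
S_45 = 45/2 × (-378) = -8505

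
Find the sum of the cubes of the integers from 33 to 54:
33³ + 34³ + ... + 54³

Use ∑_{k=1}^{n} k³ = [n(n+1)/2]², then subtract the first 32 terms.
∑_{k=1}^{54} k³ = [54×55/2]² = 1485² = 2205225
∑_{k=1}^{32} k³ = [32×33/2]² = 528² = 278784
∑_{k=33}^{54} k³ = 2205225 - 278784 = 1926441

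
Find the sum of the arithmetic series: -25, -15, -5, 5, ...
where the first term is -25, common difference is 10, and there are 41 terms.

Sₙ = n/2 × (first + last)
Last term = a + (n-1)d = -25 + (41-1)×10 = 375
S_41 = 41/2 × (-25 + 375)
S_41 = 41/2 × 350 = 7175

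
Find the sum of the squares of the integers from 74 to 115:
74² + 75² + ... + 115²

Use ∑_{k=1}^{n} k² = n(n+1)(2n+1)/6, then subtract the first 73 terms.
∑_{k=1}^{115} k² = 115×116×231/6 = 513590
∑_{k=1}^{73} k² = 73×74×147/6 = 132349
∑_{k=74}^{115} k² = 513590 - 132349 = 381241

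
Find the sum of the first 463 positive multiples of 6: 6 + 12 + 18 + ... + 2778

Factor out 6: = 6(1 + 2 + ... + 463) = 6 × n(n+1)/2
= 6 × 463×464/2
= 6 × 107416
= 644496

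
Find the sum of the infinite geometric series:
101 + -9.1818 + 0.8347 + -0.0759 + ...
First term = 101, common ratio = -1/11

For |r| < 1, S = a / (1 - r)
S = 101 / (1 - (-1/11))
S = 101 / (12/11)
S = 1111/12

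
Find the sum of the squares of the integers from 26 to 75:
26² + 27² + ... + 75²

Use ∑_{k=1}^{n} k² = n(n+1)(2n+1)/6, then subtract the first 25 terms.
∑_{k=1}^{75} k² = 75×76×151/6 = 143450
∑_{k=1}^{25} k² = 25×26×51/6 = 5525
∑_{k=26}^{75} k² = 143450 - 5525 = 137925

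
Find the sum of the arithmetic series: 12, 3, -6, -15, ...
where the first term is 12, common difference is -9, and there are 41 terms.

Sₙ = n/2 × (first + last)
Last term = a + (n-1)d = 12 + (41-1)×(-9) = -348
S_41 = 41/2 × (12 + (-348))
S_41 = 41/2 × (-336) = -6888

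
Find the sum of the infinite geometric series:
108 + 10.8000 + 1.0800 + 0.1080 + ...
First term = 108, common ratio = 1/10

For |r| < 1, S = a / (1 - r)
S = 108 / (1 - (1/10))
S = 108 / (9/10)
S = 120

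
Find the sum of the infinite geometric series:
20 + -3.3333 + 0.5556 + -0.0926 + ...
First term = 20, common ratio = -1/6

For |r| < 1, S = a / (1 - r)
S = 20 / (1 - (-1/6))
S = 20 / (7/6)
S = 120/7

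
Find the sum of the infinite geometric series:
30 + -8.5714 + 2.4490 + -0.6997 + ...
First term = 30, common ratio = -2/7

For |r| < 1, S = a / (1 - r)
S = 30 / (1 - (-2/7))
S = 30 / (9/7)
S = 70/3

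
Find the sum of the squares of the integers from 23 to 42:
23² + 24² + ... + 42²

Use ∑_{k=1}^{n} k² = n(n+1)(2n+1)/6, then subtract the first 22 terms.
∑_{k=1}^{42} k² = 42×43×85/6 = 25585
∑_{k=1}^{22} k² = 22×23×45/6 = 3795
∑_{k=23}^{42} k² = 25585 - 3795 = 21790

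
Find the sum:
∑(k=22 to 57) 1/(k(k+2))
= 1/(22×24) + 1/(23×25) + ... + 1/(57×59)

Partial fractions: 1/(k(k+2)) = (1/2)[1/k - 1/(k+2)]
Telescoping leaves the first two and last two terms:
= (1/2)[1/22 + 1/23 - 1/58 - 1/59]
= 23697/865766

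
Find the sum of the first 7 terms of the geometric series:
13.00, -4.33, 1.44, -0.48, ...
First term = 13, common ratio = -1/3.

Sₙ = a(1 - rⁿ) / (1 - r)
S_7 = 13(1 - (-1/3)^7) / (1 - (-1/3))
S_7 = 13(1 - (-1/2187)) / (4/3)
S_7 = 7111/729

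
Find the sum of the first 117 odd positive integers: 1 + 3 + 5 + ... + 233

Sum of first n odd numbers = n²
= 117²
= 13689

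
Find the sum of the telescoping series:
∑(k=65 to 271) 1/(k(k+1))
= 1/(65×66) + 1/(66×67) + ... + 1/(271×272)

Partial fractions: 1/(k(k+1)) = 1/k - 1/(k+1)
The series telescopes:
= (1/65 - 1/66) + (1/66 - 1/67) + ... + (1/271 - 1/272)
= 1/65 - 1/272
= 207/17680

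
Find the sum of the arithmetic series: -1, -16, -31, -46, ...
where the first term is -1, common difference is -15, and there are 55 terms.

Sₙ = n/2 × (first + last)
Last term = a + (n-1)d = -1 + (55-1)×(-15) = -811
S_55 = 55/2 × (-1 + (-811))
S_55 = 55/2 × (-812) = -22330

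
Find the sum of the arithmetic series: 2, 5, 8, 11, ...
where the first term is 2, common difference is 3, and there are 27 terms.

Sₙ = n/2 × (first + last)
Last term = a + (n-1)d = 2 + (27-1)×3 = 80
S_27 = 27/2 × (2 + 80)
S_27 = 27/2 × 82 = 1107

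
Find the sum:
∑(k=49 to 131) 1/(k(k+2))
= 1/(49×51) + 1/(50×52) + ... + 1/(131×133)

Partial fractions: 1/(k(k+2)) = (1/2)[1/k - 1/(k+2)]
Telescoping leaves the first two and last two terms:
= (1/2)[1/49 + 1/50 - 1/132 - 1/133]
= 77771/6144600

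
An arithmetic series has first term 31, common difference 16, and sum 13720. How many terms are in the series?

Using S = n/2 × [2a + (n-1)d]
13720 = n/2 × [2(31) + (n-1)(16)]
13720 = n/2 × [62 + 16n - 16]
27440 = n × [46 + 16n]
16n² + (46)n - 27440 = 0
Discriminant: Δ = (46)² - 4(16)(-27440) = 2116 + 1756160 = 1758276
√Δ = 1326
n = [-(46) + √Δ] / (2·16) = (-46 + 1326) / 32 = 1280 / 32 = 40
(The negative root is discarded since n must be a positive integer.)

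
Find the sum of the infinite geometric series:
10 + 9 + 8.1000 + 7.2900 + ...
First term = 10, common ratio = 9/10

For |r| < 1, S = a / (1 - r)
S = 10 / (1 - (9/10))
S = 10 / (1/10)
S = 100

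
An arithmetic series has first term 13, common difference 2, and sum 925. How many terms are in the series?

Using S = n/2 × [2a + (n-1)d]
925 = n/2 × [2(13) + (n-1)(2)]
925 = n/2 × [26 + 2n - 2]
1850 = n × [24 + 2n]
2n² + (24)n - 1850 = 0
Discriminant: Δ = (24)² - 4(2)(-1850) = 576 + 14800 = 15376
√Δ = 124
n = [-(24) + √Δ] / (2·2) = (-24 + 124) / 4 = 100 / 4 = 25
(The negative root is discarded since n must be a positive integer.)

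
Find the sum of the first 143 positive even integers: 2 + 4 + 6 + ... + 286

Sum of first n even numbers = n(n+1)
= 143×144
= 20592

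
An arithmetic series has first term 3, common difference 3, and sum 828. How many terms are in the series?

Using S = n/2 × [2a + (n-1)d]
828 = n/2 × [2(3) + (n-1)(3)]
828 = n/2 × [6 + 3n - 3]
1656 = n × [3 + 3n]
3n² + (3)n - 1656 = 0
Discriminant: Δ = (3)² - 4(3)(-1656) = 9 + 19872 = 19881
√Δ = 141
n = [-(3) + √Δ] / (2·3) = (-3 + 141) / 6 = 138 / 6 = 23
(The negative root is discarded since n must be a positive integer.)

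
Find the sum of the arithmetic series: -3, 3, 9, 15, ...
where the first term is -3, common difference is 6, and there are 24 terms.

Sₙ = n/2 × (first + last)
Last term = a + (n-1)d = -3 + (24-1)×6 = 135
S_24 = 24/2 × (-3 + 135)
S_24 = 24/2 × 132 = 1584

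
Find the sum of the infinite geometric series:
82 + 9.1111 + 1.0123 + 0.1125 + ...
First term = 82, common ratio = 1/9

For |r| < 1, S = a / (1 - r)
S = 82 / (1 - (1/9))
S = 82 / (8/9)
S = 369/4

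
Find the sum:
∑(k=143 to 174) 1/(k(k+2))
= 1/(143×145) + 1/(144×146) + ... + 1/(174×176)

Partial fractions: 1/(k(k+2)) = (1/2)[1/k - 1/(k+2)]
Telescoping leaves the first two and last two terms:
= (1/2)[1/143 + 1/144 - 1/175 - 1/176]
= 4579/3603600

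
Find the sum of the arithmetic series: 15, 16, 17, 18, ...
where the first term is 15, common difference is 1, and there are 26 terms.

Sₙ = n/2 × (first + last)
Last term = a + (n-1)d = 15 + (26-1)×1 = 40
S_26 = 26/2 × (15 + 40)
S_26 = 26/2 × 55 = 715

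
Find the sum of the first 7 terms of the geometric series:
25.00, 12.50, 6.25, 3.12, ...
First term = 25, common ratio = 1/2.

Sₙ = a(1 - rⁿ) / (1 - r)
S_7 = 25(1 - (1/2)^7) / (1 - (1/2))
S_7 = 25(1 - (1/128)) / (1/2)
S_7 = 3175/64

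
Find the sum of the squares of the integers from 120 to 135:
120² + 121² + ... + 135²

Use ∑_{k=1}^{n} k² = n(n+1)(2n+1)/6, then subtract the first 119 terms.
∑_{k=1}^{135} k² = 135×136×271/6 = 829260
∑_{k=1}^{119} k² = 119×120×239/6 = 568820
∑_{k=120}^{135} k² = 829260 - 568820 = 260440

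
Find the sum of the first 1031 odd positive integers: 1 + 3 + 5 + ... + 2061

Sum of first n odd numbers = n²
= 1031²
= 1062961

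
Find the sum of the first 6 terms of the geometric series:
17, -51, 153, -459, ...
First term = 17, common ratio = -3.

Sₙ = a(1 - rⁿ) / (1 - r)
S_6 = 17(1 - (-3)^6) / (1 - (-3))
S_6 = 17(1 - 729) / (4)
S_6 = -3094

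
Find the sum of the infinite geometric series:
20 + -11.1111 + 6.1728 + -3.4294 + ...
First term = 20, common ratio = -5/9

For |r| < 1, S = a / (1 - r)
S = 20 / (1 - (-5/9))
S = 20 / (14/9)
S = 90/7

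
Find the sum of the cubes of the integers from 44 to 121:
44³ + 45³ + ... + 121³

Use ∑_{k=1}^{n} k³ = [n(n+1)/2]², then subtract the first 43 terms.
∑_{k=1}^{121} k³ = [121×122/2]² = 7381² = 54479161
∑_{k=1}^{43} k³ = [43×44/2]² = 946² = 894916
∑_{k=44}^{121} k³ = 54479161 - 894916 = 53584245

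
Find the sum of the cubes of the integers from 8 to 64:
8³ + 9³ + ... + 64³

Use ∑_{k=1}^{n} k³ = [n(n+1)/2]², then subtract the first 7 terms.
∑_{k=1}^{64} k³ = [64×65/2]² = 2080² = 4326400
∑_{k=1}^{7} k³ = [7×8/2]² = 28² = 784
∑_{k=8}^{64} k³ = 4326400 - 784 = 4325616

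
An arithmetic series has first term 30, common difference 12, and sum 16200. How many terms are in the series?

Using S = n/2 × [2a + (n-1)d]
16200 = n/2 × [2(30) + (n-1)(12)]
16200 = n/2 × [60 + 12n - 12]
32400 = n × [48 + 12n]
12n² + (48)n - 32400 = 0
Discriminant: Δ = (48)² - 4(12)(-32400) = 2304 + 1555200 = 1557504
√Δ = 1248
n = [-(48) + √Δ] / (2·12) = (-48 + 1248) / 24 = 1200 / 24 = 50
(The negative root is discarded since n must be a positive integer.)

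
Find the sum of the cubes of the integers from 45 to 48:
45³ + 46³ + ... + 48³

Use ∑_{k=1}^{n} k³ = [n(n+1)/2]², then subtract the first 44 terms.
∑_{k=1}^{48} k³ = [48×49/2]² = 1176² = 1382976
∑_{k=1}^{44} k³ = [44×45/2]² = 990² = 980100
∑_{k=45}^{48} k³ = 1382976 - 980100 = 402876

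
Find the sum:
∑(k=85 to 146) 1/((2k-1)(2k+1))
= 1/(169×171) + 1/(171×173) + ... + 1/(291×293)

Partial fractions: 1/((2k-1)(2k+1)) = (1/2)[1/(2k-1) - 1/(2k+1)]
The series telescopes:
= (1/2)[1/169 - 1/293]
= 62/49517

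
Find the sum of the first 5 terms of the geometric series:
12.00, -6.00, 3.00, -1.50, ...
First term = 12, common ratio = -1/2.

Sₙ = a(1 - rⁿ) / (1 - r)
S_5 = 12(1 - (-1/2)^5) / (1 - (-1/2))
S_5 = 12(1 - (-1/32)) / (3/2)
S_5 = 33/4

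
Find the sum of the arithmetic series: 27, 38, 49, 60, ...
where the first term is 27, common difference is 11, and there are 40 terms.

Sₙ = n/2 × (first + last)
Last term = a + (n-1)d = 27 + (40-1)×11 = 456
S_40 = 40/2 × (27 + 456)
S_40 = 40/2 × 483 = 9660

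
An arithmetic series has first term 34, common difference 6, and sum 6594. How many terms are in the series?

Using S = n/2 × [2a + (n-1)d]
6594 = n/2 × [2(34) + (n-1)(6)]
6594 = n/2 × [68 + 6n - 6]
13188 = n × [62 + 6n]
6n² + (62)n - 13188 = 0
Discriminant: Δ = (62)² - 4(6)(-13188) = 3844 + 316512 = 320356
√Δ = 566
n = [-(62) + √Δ] / (2·6) = (-62 + 566) / 12 = 504 / 12 = 42
(The negative root is discarded since n must be a positive integer.)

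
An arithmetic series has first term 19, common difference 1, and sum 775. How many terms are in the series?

Using S = n/2 × [2a + (n-1)d]
775 = n/2 × [2(19) + (n-1)(1)]
775 = n/2 × [38 + 1n - 1]
1550 = n × [37 + 1n]
1n² + (37)n - 1550 = 0
Discriminant: Δ = (37)² - 4(1)(-1550) = 1369 + 6200 = 7569
√Δ = 87
n = [-(37) + √Δ] / (2·1) = (-37 + 87) / 2 = 50 / 2 = 25
(The negative root is discarded since n must be a positive integer.)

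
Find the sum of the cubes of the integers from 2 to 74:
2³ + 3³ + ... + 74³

Use ∑_{k=1}^{n} k³ = [n(n+1)/2]², then subtract the first 1 terms.
∑_{k=1}^{74} k³ = [74×75/2]² = 2775² = 7700625
∑_{k=1}^{1} k³ = [1×2/2]² = 1² = 1
∑_{k=2}^{74} k³ = 7700625 - 1 = 7700624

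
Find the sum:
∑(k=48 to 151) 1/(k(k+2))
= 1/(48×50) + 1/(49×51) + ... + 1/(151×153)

Partial fractions: 1/(k(k+2)) = (1/2)[1/k - 1/(k+2)]
Telescoping leaves the first two and last two terms:
= (1/2)[1/48 + 1/49 - 1/152 - 1/153]
= 64103/4558176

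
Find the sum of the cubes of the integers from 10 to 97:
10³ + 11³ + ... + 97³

Use ∑_{k=1}^{n} k³ = [n(n+1)/2]², then subtract the first 9 terms.
∑_{k=1}^{97} k³ = [97×98/2]² = 4753² = 22591009
∑_{k=1}^{9} k³ = [9×10/2]² = 45² = 2025
∑_{k=10}^{97} k³ = 22591009 - 2025 = 22588984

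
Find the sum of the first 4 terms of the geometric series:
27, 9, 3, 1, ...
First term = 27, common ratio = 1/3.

Sₙ = a(1 - rⁿ) / (1 - r)
S_4 = 27(1 - (1/3)^4) / (1 - (1/3))
S_4 = 27(1 - (1/81)) / (2/3)
S_4 = 40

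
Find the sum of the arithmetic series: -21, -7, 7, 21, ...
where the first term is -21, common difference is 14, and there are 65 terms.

Sₙ = n/2 × (first + last)
Last term = a + (n-1)d = -21 + (65-1)×14 = 875
S_65 = 65/2 × (-21 + 875)
S_65 = 65/2 × 854 = 27755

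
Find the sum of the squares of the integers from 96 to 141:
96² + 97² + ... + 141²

Use ∑_{k=1}^{n} k² = n(n+1)(2n+1)/6, then subtract the first 95 terms.
∑_{k=1}^{141} k² = 141×142×283/6 = 944371
∑_{k=1}^{95} k² = 95×96×191/6 = 290320
∑_{k=96}^{141} k² = 944371 - 290320 = 654051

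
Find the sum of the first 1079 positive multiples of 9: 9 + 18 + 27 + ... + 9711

Factor out 9: = 9(1 + 2 + ... + 1079) = 9 × n(n+1)/2
= 9 × 1079×1080/2
= 9 × 582660
= 5243940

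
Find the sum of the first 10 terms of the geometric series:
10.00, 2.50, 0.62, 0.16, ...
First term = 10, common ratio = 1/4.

Sₙ = a(1 - rⁿ) / (1 - r)
S_10 = 10(1 - (1/4)^10) / (1 - (1/4))
S_10 = 10(1 - (1/1048576)) / (3/4)
S_10 = 1747625/131072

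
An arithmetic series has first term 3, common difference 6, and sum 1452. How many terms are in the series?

Using S = n/2 × [2a + (n-1)d]
1452 = n/2 × [2(3) + (n-1)(6)]
1452 = n/2 × [6 + 6n - 6]
2904 = n × [0 + 6n]
6n² + (0)n - 2904 = 0
Discriminant: Δ = (0)² - 4(6)(-2904) = 0 + 69696 = 69696
√Δ = 264
n = [-(0) + √Δ] / (2·6) = (0 + 264) / 12 = 264 / 12 = 22
(The negative root is discarded since n must be a positive integer.)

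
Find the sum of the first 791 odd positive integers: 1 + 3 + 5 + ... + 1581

Sum of first n odd numbers = n²
= 791²
= 625681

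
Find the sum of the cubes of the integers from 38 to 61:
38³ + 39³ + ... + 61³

Use ∑_{k=1}^{n} k³ = [n(n+1)/2]², then subtract the first 37 terms.
∑_{k=1}^{61} k³ = [61×62/2]² = 1891² = 3575881
∑_{k=1}^{37} k³ = [37×38/2]² = 703² = 494209
∑_{k=38}^{61} k³ = 3575881 - 494209 = 3081672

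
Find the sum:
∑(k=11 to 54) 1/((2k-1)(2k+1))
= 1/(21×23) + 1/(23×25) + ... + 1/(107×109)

Partial fractions: 1/((2k-1)(2k+1)) = (1/2)[1/(2k-1) - 1/(2k+1)]
The series telescopes:
= (1/2)[1/21 - 1/109]
= 44/2289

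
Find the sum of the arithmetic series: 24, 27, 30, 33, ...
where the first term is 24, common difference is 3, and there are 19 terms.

Sₙ = n/2 × (first + last)
Last term = a + (n-1)d = 24 + (19-1)×3 = 78
S_19 = 19/2 × (24 + 78)
S_19 = 19/2 × 102 = 969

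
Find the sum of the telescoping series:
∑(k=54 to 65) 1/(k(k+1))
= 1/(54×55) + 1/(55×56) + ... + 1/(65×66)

Partial fractions: 1/(k(k+1)) = 1/k - 1/(k+1)
The series telescopes:
= (1/54 - 1/55) + (1/55 - 1/56) + ... + (1/65 - 1/66)
= 1/54 - 1/66
= 1/297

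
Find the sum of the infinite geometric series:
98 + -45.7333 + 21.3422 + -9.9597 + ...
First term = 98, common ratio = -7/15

For |r| < 1, S = a / (1 - r)
S = 98 / (1 - (-7/15))
S = 98 / (22/15)
S = 735/11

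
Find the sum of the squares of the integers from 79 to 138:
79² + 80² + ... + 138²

Use ∑_{k=1}^{n} k² = n(n+1)(2n+1)/6, then subtract the first 78 terms.
∑_{k=1}^{138} k² = 138×139×277/6 = 885569
∑_{k=1}^{78} k² = 78×79×157/6 = 161239
∑_{k=79}^{138} k² = 885569 - 161239 = 724330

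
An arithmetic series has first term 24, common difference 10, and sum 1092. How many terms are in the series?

Using S = n/2 × [2a + (n-1)d]
1092 = n/2 × [2(24) + (n-1)(10)]
1092 = n/2 × [48 + 10n - 10]
2184 = n × [38 + 10n]
10n² + (38)n - 2184 = 0
Discriminant: Δ = (38)² - 4(10)(-2184) = 1444 + 87360 = 88804
√Δ = 298
n = [-(38) + √Δ] / (2·10) = (-38 + 298) / 20 = 260 / 20 = 13
(The negative root is discarded since n must be a positive integer.)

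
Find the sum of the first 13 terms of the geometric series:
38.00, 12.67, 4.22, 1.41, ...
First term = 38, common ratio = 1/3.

Sₙ = a(1 - rⁿ) / (1 - r)
S_13 = 38(1 - (1/3)^13) / (1 - (1/3))
S_13 = 38(1 - (1/1594323)) / (2/3)
S_13 = 30292118/531441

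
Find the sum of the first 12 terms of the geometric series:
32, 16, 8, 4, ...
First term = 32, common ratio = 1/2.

Sₙ = a(1 - rⁿ) / (1 - r)
S_12 = 32(1 - (1/2)^12) / (1 - (1/2))
S_12 = 32(1 - (1/4096)) / (1/2)
S_12 = 4095/64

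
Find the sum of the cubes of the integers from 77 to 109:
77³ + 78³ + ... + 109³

Use ∑_{k=1}^{n} k³ = [n(n+1)/2]², then subtract the first 76 terms.
∑_{k=1}^{109} k³ = [109×110/2]² = 5995² = 35940025
∑_{k=1}^{76} k³ = [76×77/2]² = 2926² = 8561476
∑_{k=77}^{109} k³ = 35940025 - 8561476 = 27378549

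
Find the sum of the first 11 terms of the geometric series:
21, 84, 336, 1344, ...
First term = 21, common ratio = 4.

Sₙ = a(1 - rⁿ) / (1 - r)
S_11 = 21(1 - 4^11) / (1 - 4)
S_11 = 21(1 - 4194304) / (-3)
S_11 = 29360121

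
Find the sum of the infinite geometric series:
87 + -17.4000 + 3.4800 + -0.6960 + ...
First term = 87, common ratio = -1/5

For |r| < 1, S = a / (1 - r)
S = 87 / (1 - (-1/5))
S = 87 / (6/5)
S = 145/2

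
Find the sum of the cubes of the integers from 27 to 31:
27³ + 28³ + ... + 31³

Use ∑_{k=1}^{n} k³ = [n(n+1)/2]², then subtract the first 26 terms.
∑_{k=1}^{31} k³ = [31×32/2]² = 496² = 246016
∑_{k=1}^{26} k³ = [26×27/2]² = 351² = 123201
∑_{k=27}^{31} k³ = 246016 - 123201 = 122815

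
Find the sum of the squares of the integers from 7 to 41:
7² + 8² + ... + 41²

Use ∑_{k=1}^{n} k² = n(n+1)(2n+1)/6, then subtract the first 6 terms.
∑_{k=1}^{41} k² = 41×42×83/6 = 23821
∑_{k=1}^{6} k² = 6×7×13/6 = 91
∑_{k=7}^{41} k² = 23821 - 91 = 23730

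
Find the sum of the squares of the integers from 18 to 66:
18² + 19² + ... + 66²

Use ∑_{k=1}^{n} k² = n(n+1)(2n+1)/6, then subtract the first 17 terms.
∑_{k=1}^{66} k² = 66×67×133/6 = 98021
∑_{k=1}^{17} k² = 17×18×35/6 = 1785
∑_{k=18}^{66} k² = 98021 - 1785 = 96236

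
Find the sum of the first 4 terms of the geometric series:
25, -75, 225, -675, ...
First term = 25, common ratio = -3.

Sₙ = a(1 - rⁿ) / (1 - r)
S_4 = 25(1 - (-3)^4) / (1 - (-3))
S_4 = 25(1 - 81) / (4)
S_4 = -500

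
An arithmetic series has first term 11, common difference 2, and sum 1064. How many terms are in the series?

Using S = n/2 × [2a + (n-1)d]
1064 = n/2 × [2(11) + (n-1)(2)]
1064 = n/2 × [22 + 2n - 2]
2128 = n × [20 + 2n]
2n² + (20)n - 2128 = 0
Discriminant: Δ = (20)² - 4(2)(-2128) = 400 + 17024 = 17424
√Δ = 132
n = [-(20) + √Δ] / (2·2) = (-20 + 132) / 4 = 112 / 4 = 28
(The negative root is discarded since n must be a positive integer.)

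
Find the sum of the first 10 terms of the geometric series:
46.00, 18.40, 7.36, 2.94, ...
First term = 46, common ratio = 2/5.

Sₙ = a(1 - rⁿ) / (1 - r)
S_10 = 46(1 - (2/5)^10) / (1 - (2/5))
S_10 = 46(1 - (1024/9765625)) / (3/5)
S_10 = 149723882/1953125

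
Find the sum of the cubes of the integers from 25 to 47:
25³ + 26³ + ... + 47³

Use ∑_{k=1}^{n} k³ = [n(n+1)/2]², then subtract the first 24 terms.
∑_{k=1}^{47} k³ = [47×48/2]² = 1128² = 1272384
∑_{k=1}^{24} k³ = [24×25/2]² = 300² = 90000
∑_{k=25}^{47} k³ = 1272384 - 90000 = 1182384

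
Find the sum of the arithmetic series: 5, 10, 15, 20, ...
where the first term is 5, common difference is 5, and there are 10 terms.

Sₙ = n/2 × (first + last)
Last term = a + (n-1)d = 5 + (10-1)×5 = 50
S_10 = 10/2 × (5 + 50)
S_10 = 10/2 × 55 = 275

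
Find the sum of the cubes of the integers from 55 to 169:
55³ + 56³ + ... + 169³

Use ∑_{k=1}^{n} k³ = [n(n+1)/2]², then subtract the first 54 terms.
∑_{k=1}^{169} k³ = [169×170/2]² = 14365² = 206353225
∑_{k=1}^{54} k³ = [54×55/2]² = 1485² = 2205225
∑_{k=55}^{169} k³ = 206353225 - 2205225 = 204148000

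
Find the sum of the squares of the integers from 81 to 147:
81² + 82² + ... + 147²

Use ∑_{k=1}^{n} k² = n(n+1)(2n+1)/6, then subtract the first 80 terms.
∑_{k=1}^{147} k² = 147×148×295/6 = 1069670
∑_{k=1}^{80} k² = 80×81×161/6 = 173880
∑_{k=81}^{147} k² = 1069670 - 173880 = 895790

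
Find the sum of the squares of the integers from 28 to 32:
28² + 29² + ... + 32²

Use ∑_{k=1}^{n} k² = n(n+1)(2n+1)/6, then subtract the first 27 terms.
∑_{k=1}^{32} k² = 32×33×65/6 = 11440
∑_{k=1}^{27} k² = 27×28×55/6 = 6930
∑_{k=28}^{32} k² = 11440 - 6930 = 4510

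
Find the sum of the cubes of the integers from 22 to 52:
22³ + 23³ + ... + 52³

Use ∑_{k=1}^{n} k³ = [n(n+1)/2]², then subtract the first 21 terms.
∑_{k=1}^{52} k³ = [52×53/2]² = 1378² = 1898884
∑_{k=1}^{21} k³ = [21×22/2]² = 231² = 53361
∑_{k=22}^{52} k³ = 1898884 - 53361 = 1845523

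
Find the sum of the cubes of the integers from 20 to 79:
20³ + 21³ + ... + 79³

Use ∑_{k=1}^{n} k³ = [n(n+1)/2]², then subtract the first 19 terms.
∑_{k=1}^{79} k³ = [79×80/2]² = 3160² = 9985600
∑_{k=1}^{19} k³ = [19×20/2]² = 190² = 36100
∑_{k=20}^{79} k³ = 9985600 - 36100 = 9949500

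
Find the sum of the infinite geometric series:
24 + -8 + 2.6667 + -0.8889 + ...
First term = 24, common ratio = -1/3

For |r| < 1, S = a / (1 - r)
S = 24 / (1 - (-1/3))
S = 24 / (4/3)
S = 18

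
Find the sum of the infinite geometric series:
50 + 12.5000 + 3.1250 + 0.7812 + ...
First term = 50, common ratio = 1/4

For |r| < 1, S = a / (1 - r)
S = 50 / (1 - (1/4))
S = 50 / (3/4)
S = 200/3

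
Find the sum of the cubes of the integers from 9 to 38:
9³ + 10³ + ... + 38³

Use ∑_{k=1}^{n} k³ = [n(n+1)/2]², then subtract the first 8 terms.
∑_{k=1}^{38} k³ = [38×39/2]² = 741² = 549081
∑_{k=1}^{8} k³ = [8×9/2]² = 36² = 1296
∑_{k=9}^{38} k³ = 549081 - 1296 = 547785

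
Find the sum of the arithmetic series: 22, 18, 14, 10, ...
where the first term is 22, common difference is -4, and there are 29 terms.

Sₙ = n/2 × (first + last)
Last term = a + (n-1)d = 22 + (29-1)×(-4) = -90
S_29 = 29/2 × (22 + (-90))
S_29 = 29/2 × (-68) = -986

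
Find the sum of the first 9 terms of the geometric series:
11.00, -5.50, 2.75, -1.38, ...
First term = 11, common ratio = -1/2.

Sₙ = a(1 - rⁿ) / (1 - r)
S_9 = 11(1 - (-1/2)^9) / (1 - (-1/2))
S_9 = 11(1 - (-1/512)) / (3/2)
S_9 = 1881/256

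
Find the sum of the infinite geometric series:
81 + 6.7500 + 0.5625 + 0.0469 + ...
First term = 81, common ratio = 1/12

For |r| < 1, S = a / (1 - r)
S = 81 / (1 - (1/12))
S = 81 / (11/12)
S = 972/11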